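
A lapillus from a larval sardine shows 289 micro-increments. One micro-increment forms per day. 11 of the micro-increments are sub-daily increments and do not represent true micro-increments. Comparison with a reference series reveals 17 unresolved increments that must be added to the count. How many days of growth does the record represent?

Correcting the raw count gives 289 − 11 + 17 = 295 true micro-increments.
With a one-to-one micro-increment periodicity this is 295 days.

295 d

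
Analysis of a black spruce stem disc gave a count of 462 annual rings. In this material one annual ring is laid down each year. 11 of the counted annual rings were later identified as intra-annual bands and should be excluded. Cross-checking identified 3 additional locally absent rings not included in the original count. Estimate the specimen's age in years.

454 years

After corrections the count is 462 − 11 + 3 = 454 annual rings.
One annual ring per year makes the duration 454 years.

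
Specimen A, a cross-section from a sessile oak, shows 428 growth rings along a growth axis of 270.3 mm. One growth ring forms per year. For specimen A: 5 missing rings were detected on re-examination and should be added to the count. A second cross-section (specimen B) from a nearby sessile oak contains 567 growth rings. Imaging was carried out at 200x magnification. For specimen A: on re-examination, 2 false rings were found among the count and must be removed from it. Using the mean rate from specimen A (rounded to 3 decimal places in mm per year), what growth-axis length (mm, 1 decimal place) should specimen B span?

Specimen A: adjusted count: 428 − 2 + 5 = 431 growth rings.
A: 270.3 mm over 431 years gives 270.3 / 431 ≈ 0.627 mm/yr.
B's length ≈ 0.627 × 567 = 355.5 mm.

355.5 mm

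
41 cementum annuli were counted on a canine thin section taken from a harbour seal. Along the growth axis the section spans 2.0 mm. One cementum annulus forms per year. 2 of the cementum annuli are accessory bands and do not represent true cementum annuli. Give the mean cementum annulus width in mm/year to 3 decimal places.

0.051 mm/year

Correcting the raw count gives 41 − 2 = 39 true cementum annuli.
Extension rate ≈ 2.0 / 39 = 0.051 mm/year.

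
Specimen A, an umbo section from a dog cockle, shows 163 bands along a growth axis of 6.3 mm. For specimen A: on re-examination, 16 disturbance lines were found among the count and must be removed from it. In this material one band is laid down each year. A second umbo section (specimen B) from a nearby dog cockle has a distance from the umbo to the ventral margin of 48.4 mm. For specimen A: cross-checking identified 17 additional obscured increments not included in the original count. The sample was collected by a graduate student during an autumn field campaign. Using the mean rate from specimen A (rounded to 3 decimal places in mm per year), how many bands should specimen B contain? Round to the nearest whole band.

1274 bands

Specimen A: adjusted count: 163 − 16 + 17 = 164 bands.
A: Mean rate = 6.3 mm / 164 years ≈ 0.038 mm/year.
For B, 48.4 / 0.038 = 1273.68 years ≈ 1274 bands.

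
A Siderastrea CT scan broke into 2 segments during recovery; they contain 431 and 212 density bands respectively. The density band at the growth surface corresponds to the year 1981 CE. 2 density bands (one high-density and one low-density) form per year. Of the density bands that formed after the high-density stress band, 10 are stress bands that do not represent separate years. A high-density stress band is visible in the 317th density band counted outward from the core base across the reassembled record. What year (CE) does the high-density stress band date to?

Total density bands = 431 + 212 = 643.
Between density band 317 and the growth surface there are 643 − 317 = 326 density bands.
326 − 10 false = 316 true density bands after the high-density stress band.
316 density bands at 2 per year is 316 / 2 = 158 years.
The density band at the growth surface is 1981 CE, so the high-density stress band dates to 1981 − 158 = 1823 CE.

1823 CE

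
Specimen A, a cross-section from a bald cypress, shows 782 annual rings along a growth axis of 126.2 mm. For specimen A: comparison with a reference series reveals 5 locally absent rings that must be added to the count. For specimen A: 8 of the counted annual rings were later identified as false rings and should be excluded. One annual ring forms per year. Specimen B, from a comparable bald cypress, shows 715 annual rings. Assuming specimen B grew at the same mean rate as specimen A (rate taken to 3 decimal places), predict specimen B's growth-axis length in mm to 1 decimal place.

Specimen A: adjusted count: 782 − 8 + 5 = 779 annual rings.
A: Mean rate = 126.2 mm / 779 years ≈ 0.162 mm per year.
Length of B = 0.162 × 715 = 115.8 mm.

115.8 mm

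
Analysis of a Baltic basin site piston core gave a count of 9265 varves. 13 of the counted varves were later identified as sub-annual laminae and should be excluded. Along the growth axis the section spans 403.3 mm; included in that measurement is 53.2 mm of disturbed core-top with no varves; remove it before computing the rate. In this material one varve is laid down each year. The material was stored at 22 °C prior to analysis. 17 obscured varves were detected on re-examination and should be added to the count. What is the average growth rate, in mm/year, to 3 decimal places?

0.038 mm/year

True varve count = 9265 − 13 + 17 = 9269.
The growth record spans 403.3 − 53.2 = 350.1 mm.
Mean rate = 350.1 mm / 9269 years ≈ 0.038 mm/year.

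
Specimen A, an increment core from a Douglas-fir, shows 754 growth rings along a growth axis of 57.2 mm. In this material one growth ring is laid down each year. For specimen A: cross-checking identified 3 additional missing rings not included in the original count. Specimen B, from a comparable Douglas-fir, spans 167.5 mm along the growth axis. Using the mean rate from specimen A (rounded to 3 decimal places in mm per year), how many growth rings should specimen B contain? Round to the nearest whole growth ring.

2204 growth rings

Specimen A: correcting the raw count gives 754 + 3 = 757 true growth rings.
A: Mean rate = 57.2 mm / 757 years ≈ 0.076 mm per year.
B spans 167.5 / 0.076 = 2203.95 years ≈ 2204 growth rings.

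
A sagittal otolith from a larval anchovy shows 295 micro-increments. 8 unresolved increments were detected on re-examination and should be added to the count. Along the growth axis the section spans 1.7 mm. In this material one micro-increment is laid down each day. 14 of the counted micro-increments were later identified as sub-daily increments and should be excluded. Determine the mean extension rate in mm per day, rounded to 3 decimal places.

0.006 mm per day

Correcting the raw count gives 295 − 14 + 8 = 289 true micro-increments.
Extension rate ≈ 1.7 / 289 = 0.006 mm per day.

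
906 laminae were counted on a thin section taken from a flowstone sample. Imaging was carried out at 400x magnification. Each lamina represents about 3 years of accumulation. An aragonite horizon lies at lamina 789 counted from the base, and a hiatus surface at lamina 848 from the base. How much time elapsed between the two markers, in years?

177 yr

848 − 789 = 59 laminae lie between the two events.
59 laminae at 3 years each span 59 × 3 = 177 years.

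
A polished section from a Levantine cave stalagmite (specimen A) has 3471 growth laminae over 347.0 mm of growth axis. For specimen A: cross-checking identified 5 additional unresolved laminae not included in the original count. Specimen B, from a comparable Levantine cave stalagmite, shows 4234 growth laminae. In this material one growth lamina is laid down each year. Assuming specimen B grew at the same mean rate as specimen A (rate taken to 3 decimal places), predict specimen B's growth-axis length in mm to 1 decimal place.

423.4 mm

Specimen A: correcting the raw count gives 3471 + 5 = 3476 true growth laminae.
A: Mean rate = 347.0 mm / 3476 years ≈ 0.100 mm/yr.
For B, 0.100 mm/year × 4234 years = 423.4 mm.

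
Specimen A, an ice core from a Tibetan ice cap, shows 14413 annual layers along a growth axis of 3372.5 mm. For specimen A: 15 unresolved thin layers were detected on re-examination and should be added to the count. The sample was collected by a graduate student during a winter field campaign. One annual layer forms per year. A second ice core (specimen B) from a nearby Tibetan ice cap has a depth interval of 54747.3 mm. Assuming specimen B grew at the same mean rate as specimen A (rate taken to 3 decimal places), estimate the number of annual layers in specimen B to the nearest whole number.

Specimen A: adjusted count: 14413 + 15 = 14428 annual layers.
A: Mean rate = 3372.5 mm / 14428 years ≈ 0.234 mm/yr.
Specimen B: 54747.3 mm / 0.234 mm per year = 233962.82 years ≈ 233963 annual layers.

233963 annual layers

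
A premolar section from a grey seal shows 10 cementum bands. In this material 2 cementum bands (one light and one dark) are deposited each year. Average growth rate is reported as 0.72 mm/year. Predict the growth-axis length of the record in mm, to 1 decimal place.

3.6 mm

10 cementum bands at 2 per year is 10 / 2 = 5 years.
Length ≈ 0.72 × 5 = 3.6 mm.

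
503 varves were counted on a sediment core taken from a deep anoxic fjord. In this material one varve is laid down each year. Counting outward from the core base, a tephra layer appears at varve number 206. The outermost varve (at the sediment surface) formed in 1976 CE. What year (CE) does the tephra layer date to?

Between varve 206 and the sediment surface there are 503 − 206 = 297 varves.
Counting back 297 years from 1976 CE places the tephra layer in 1976 − 297 = 1679 CE.

1679 CE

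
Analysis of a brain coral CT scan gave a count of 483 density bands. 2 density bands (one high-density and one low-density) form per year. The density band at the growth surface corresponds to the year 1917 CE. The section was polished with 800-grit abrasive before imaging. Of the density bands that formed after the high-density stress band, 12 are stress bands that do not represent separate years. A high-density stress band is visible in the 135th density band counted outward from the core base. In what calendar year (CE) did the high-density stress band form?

1749 CE

Between density band 135 and the growth surface there are 483 − 135 = 348 density bands.
Excluding 12 false density bands: 348 − 12 = 336.
336 density bands at 2 per year is 336 / 2 = 168 years.
The density band at the growth surface is 1917 CE, so the high-density stress band dates to 1917 − 168 = 1749 CE.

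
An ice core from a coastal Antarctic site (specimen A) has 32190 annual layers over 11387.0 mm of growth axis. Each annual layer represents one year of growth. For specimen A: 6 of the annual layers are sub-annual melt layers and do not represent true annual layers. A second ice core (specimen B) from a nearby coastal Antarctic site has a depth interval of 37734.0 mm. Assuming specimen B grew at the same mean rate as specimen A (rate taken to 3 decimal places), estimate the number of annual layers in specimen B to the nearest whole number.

Specimen A: after corrections the count is 32190 − 6 = 32184 annual layers.
A: Mean rate = 11387.0 mm / 32184 years ≈ 0.354 mm/yr.
Specimen B: 37734.0 mm / 0.354 mm per year = 106593.22 years ≈ 106593 annual layers.

106593 annual layers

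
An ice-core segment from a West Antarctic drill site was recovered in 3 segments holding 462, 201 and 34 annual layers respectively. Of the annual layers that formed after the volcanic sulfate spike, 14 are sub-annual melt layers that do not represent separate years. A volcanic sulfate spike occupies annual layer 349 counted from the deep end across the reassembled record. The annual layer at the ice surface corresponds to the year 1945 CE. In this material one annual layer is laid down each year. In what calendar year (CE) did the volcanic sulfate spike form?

Total annual layers = 462 + 201 + 34 = 697.
Between annual layer 349 and the ice surface there are 697 − 349 = 348 annual layers.
Excluding 14 false annual layers: 348 − 14 = 334.
The annual layer at the ice surface is 1945 CE, so the volcanic sulfate spike dates to 1945 − 334 = 1611 CE.

1611 CE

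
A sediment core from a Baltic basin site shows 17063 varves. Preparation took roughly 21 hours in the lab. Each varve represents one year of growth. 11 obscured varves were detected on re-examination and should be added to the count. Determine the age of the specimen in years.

17074 years

After corrections the count is 17063 + 11 = 17074 varves.
One varve per year makes the duration 17074 years.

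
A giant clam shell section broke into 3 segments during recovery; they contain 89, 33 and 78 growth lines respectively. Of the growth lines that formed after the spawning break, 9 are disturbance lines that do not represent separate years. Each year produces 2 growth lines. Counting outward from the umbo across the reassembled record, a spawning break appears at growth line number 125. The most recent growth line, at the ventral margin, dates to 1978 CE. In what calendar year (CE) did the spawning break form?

1945 CE

Total growth lines = 89 + 33 + 78 = 200.
The spawning break sits at growth line 125 from the umbo, so 200 − 125 = 75 growth lines formed after it.
75 − 9 false = 66 true growth lines after the spawning break.
Dividing by 2 growth lines per year: 66 / 2 = 33 years.
1978 − 33 = 1945 CE.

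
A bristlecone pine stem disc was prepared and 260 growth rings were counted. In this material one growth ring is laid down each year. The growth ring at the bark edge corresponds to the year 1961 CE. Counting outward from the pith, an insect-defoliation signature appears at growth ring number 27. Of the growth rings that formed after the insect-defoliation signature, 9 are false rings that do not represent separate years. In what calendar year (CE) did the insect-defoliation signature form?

1737 CE

The insect-defoliation signature sits at growth ring 27 from the pith, so 260 − 27 = 233 growth rings formed after it.
Excluding 9 false growth rings: 233 − 9 = 224.
Counting back 224 years from 1961 CE places the insect-defoliation signature in 1961 − 224 = 1737 CE.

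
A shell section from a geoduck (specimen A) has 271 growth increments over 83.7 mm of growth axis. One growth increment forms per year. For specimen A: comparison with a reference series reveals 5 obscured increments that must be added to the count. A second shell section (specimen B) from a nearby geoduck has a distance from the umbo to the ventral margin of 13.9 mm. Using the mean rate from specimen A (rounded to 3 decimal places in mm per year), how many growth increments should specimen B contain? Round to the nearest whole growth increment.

Specimen A: after corrections the count is 271 + 5 = 276 growth increments.
A: Extension rate ≈ 83.7 / 276 = 0.303 mm/year.
B spans 13.9 / 0.303 = 45.87 years ≈ 46 growth increments.

46 growth increments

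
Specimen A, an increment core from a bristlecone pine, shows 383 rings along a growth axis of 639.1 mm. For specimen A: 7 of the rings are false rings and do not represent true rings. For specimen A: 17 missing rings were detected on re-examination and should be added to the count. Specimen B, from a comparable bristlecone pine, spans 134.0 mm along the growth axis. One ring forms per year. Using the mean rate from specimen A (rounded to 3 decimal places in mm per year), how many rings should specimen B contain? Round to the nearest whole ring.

Specimen A: true ring count = 383 − 7 + 17 = 393.
A: Extension rate ≈ 639.1 / 393 = 1.626 mm per year.
B spans 134.0 / 1.626 = 82.41 years ≈ 82 rings.

82 rings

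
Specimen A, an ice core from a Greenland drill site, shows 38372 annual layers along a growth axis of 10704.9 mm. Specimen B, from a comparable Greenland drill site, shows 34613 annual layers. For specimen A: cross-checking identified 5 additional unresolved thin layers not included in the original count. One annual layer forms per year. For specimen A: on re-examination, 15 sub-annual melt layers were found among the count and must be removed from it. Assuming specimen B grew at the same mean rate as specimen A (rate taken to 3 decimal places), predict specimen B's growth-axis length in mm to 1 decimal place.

9657.0 mm

Specimen A: adjusted count: 38372 − 15 + 5 = 38362 annual layers.
A: Mean rate = 10704.9 mm / 38362 years ≈ 0.279 mm/year.
For B, 0.279 mm/year × 34613 years = 9657.0 mm.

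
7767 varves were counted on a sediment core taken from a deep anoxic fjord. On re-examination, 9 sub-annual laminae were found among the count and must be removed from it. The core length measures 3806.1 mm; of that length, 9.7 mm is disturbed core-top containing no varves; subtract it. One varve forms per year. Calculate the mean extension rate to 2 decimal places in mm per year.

True varve count = 7767 − 9 = 7758.
Removing the 9.7 mm offcut leaves 3806.1 − 9.7 = 3796.4 mm.
3796.4 mm over 7758 years gives 3796.4 / 7758 ≈ 0.49 mm per year.

0.49 mm per year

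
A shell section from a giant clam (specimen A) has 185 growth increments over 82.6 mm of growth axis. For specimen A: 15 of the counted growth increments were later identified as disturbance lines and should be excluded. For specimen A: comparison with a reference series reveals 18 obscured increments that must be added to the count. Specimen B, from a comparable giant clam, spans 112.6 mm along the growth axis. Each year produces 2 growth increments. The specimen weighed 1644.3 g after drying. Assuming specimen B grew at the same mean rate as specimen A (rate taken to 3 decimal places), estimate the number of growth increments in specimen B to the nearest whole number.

256 growth increments

Specimen A: after corrections the count is 185 − 15 + 18 = 188 growth increments.
Specimen A: with 2 growth increments per year, 188 / 2 = 94 years.
A: 82.6 mm over 94 years gives 82.6 / 94 ≈ 0.879 mm/yr.
B spans 112.6 / 0.879 = 128.10 years; at 2 growth increments per year that is 128.10 × 2 ≈ 256 growth increments.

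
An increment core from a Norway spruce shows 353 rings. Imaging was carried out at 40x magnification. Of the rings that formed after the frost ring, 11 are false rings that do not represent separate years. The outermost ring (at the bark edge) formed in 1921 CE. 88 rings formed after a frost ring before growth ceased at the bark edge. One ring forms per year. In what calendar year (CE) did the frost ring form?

88 rings post-date the frost ring.
Removing the 11 false rings leaves 88 − 11 = 77 true rings beyond the frost ring.
The ring at the bark edge is 1921 CE, so the frost ring dates to 1921 − 77 = 1844 CE.

1844 CE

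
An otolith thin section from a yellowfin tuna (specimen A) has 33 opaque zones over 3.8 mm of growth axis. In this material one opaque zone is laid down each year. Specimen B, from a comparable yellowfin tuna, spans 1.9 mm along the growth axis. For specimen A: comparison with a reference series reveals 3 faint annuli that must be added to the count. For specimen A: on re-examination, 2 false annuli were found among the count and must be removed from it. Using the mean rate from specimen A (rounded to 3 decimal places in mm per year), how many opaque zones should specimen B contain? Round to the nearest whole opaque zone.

17 opaque zones

Specimen A: after corrections the count is 33 − 2 + 3 = 34 opaque zones.
A: 3.8 mm over 34 years gives 3.8 / 34 ≈ 0.112 mm/year.
For B, 1.9 / 0.112 = 16.96 years ≈ 17 opaque zones.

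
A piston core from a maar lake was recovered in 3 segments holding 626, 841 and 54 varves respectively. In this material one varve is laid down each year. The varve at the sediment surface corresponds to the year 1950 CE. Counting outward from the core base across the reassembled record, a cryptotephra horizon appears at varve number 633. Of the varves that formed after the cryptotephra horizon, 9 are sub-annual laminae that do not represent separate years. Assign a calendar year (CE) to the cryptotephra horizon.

Total varves = 626 + 841 + 54 = 1521.
1521 − 633 = 888 varves lie beyond the cryptotephra horizon toward the sediment surface.
Excluding 9 false varves: 888 − 9 = 879.
The varve at the sediment surface is 1950 CE, so the cryptotephra horizon dates to 1950 − 879 = 1071 CE.

1071 CE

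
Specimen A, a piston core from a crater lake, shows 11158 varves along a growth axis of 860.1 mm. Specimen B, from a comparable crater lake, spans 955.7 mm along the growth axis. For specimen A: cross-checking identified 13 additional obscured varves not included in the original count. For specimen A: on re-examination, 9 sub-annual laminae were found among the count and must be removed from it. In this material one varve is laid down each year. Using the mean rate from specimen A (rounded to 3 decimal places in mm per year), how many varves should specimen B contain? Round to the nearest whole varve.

12412 varves

Specimen A: correcting the raw count gives 11158 − 9 + 13 = 11162 true varves.
A: Mean rate = 860.1 mm / 11162 years ≈ 0.077 mm per year.
Specimen B: 955.7 mm / 0.077 mm per year = 12411.69 years ≈ 12412 varves.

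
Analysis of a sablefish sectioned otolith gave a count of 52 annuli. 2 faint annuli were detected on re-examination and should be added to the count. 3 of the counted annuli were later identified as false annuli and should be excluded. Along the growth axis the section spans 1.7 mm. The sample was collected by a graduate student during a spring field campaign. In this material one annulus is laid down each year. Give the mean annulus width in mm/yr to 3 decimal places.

Correcting the raw count gives 52 − 3 + 2 = 51 true annuli.
1.7 mm over 51 years gives 1.7 / 51 ≈ 0.033 mm/yr.

0.033 mm/yr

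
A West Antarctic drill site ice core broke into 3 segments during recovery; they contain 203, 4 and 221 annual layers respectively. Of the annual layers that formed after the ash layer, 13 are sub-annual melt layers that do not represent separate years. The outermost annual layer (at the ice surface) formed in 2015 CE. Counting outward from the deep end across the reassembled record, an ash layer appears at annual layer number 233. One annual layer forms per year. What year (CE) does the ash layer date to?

Total annual layers = 203 + 4 + 221 = 428.
The ash layer sits at annual layer 233 from the deep end, so 428 − 233 = 195 annual layers formed after it.
Removing the 13 false annual layers leaves 195 − 13 = 182 true annual layers beyond the ash layer.
2015 − 182 = 1833 CE.

1833 CE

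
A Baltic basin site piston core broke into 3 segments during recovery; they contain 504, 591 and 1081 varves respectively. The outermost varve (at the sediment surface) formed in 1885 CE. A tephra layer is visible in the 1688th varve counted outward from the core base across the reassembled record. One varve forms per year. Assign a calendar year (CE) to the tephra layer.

1397 CE

Total varves = 504 + 591 + 1081 = 2176.
2176 − 1688 = 488 varves lie beyond the tephra layer toward the sediment surface.
The varve at the sediment surface is 1885 CE, so the tephra layer dates to 1885 − 488 = 1397 CE.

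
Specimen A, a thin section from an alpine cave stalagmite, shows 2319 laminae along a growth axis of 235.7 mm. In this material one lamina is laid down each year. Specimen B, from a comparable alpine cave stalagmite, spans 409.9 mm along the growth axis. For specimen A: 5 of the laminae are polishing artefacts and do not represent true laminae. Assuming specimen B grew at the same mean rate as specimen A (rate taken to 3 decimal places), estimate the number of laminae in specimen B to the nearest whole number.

4019 laminae

Specimen A: correcting the raw count gives 2319 − 5 = 2314 true laminae.
A: 235.7 mm over 2314 years gives 235.7 / 2314 ≈ 0.102 mm/year.
For B, 409.9 / 0.102 = 4018.63 years ≈ 4019 laminae.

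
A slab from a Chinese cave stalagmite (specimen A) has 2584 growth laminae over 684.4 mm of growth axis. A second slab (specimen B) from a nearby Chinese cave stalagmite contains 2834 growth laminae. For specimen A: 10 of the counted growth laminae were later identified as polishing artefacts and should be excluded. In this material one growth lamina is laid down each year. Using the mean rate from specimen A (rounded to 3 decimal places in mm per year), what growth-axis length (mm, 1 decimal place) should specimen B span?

Specimen A: true growth lamina count = 2584 − 10 = 2574.
A: Extension rate ≈ 684.4 / 2574 = 0.266 mm/year.
For B, 0.266 mm/year × 2834 years = 753.8 mm.

753.8 mm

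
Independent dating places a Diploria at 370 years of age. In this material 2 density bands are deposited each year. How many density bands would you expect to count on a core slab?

With 2 density bands per year, 370 years would produce 370 × 2 = 740 density bands.
So 740 density bands should be present.

740 density bands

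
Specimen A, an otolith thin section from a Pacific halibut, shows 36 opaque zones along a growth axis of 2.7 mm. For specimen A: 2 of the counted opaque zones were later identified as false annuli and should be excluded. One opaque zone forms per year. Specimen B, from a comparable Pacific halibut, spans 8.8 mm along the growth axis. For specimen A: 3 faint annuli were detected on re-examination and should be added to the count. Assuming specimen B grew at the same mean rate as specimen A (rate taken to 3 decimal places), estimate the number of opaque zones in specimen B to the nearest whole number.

Specimen A: after corrections the count is 36 − 2 + 3 = 37 opaque zones.
A: Mean rate = 2.7 mm / 37 years ≈ 0.073 mm per year.
Specimen B: 8.8 mm / 0.073 mm per year = 120.55 years ≈ 121 opaque zones.

121 opaque zones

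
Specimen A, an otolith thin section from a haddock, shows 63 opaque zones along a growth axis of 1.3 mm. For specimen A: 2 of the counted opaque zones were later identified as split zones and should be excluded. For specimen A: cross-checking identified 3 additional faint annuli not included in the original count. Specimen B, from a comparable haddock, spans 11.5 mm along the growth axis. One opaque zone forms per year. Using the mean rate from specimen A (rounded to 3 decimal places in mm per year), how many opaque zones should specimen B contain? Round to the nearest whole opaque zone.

Specimen A: correcting the raw count gives 63 − 2 + 3 = 64 true opaque zones.
A: Mean rate = 1.3 mm / 64 years ≈ 0.020 mm per year.
For B, 11.5 / 0.020 = 575.00 years ≈ 575 opaque zones.

575 opaque zones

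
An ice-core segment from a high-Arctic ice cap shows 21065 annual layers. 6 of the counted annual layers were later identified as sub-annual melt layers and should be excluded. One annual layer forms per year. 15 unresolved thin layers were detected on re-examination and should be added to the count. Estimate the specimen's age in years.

21074 years

True annual layer count = 21065 − 6 + 15 = 21074.
One annual layer per year makes the duration 21074 years.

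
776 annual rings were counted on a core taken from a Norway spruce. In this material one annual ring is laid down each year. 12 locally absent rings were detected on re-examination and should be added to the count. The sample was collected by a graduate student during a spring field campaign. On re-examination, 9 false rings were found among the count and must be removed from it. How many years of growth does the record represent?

779 years

After corrections the count is 776 − 9 + 12 = 779 annual rings.
With a one-to-one annual ring periodicity this is 779 years.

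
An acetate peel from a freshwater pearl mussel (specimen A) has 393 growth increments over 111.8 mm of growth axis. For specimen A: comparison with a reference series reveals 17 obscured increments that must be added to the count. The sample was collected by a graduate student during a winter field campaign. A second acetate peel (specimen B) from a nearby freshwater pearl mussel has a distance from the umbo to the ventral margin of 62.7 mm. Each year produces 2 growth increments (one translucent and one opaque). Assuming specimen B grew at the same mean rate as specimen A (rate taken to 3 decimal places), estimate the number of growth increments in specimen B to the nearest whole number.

230 growth increments

Specimen A: after corrections the count is 393 + 17 = 410 growth increments.
Specimen A: with 2 growth increments per year, 410 / 2 = 205 years.
A: Mean rate = 111.8 mm / 205 years ≈ 0.545 mm per year.
Specimen B: 62.7 mm / 0.545 mm per year = 115.05 years; at 2 growth increments per year that is 115.05 × 2 ≈ 230 growth increments.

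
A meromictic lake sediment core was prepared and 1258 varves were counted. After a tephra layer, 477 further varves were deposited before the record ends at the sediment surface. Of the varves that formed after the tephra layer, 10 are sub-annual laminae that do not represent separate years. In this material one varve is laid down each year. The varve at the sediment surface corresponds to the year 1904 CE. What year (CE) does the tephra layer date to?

477 varves post-date the tephra layer.
477 − 10 false = 467 true varves after the tephra layer.
Counting back 467 years from 1904 CE places the tephra layer in 1904 − 467 = 1437 CE.

1437 CE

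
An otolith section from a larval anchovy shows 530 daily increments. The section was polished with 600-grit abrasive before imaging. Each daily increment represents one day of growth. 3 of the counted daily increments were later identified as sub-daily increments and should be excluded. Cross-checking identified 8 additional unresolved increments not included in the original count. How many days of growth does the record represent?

After corrections the count is 530 − 3 + 8 = 535 daily increments.
At one daily increment per day, that is 535 days.

535 days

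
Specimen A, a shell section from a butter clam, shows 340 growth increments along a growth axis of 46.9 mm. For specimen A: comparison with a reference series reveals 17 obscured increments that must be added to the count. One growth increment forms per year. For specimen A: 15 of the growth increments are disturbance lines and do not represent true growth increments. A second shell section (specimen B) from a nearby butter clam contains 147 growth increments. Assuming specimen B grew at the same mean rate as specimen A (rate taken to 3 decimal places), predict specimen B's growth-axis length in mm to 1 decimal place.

Specimen A: after corrections the count is 340 − 15 + 17 = 342 growth increments.
A: Mean rate = 46.9 mm / 342 years ≈ 0.137 mm per year.
B's length ≈ 0.137 × 147 = 20.1 mm.

20.1 mm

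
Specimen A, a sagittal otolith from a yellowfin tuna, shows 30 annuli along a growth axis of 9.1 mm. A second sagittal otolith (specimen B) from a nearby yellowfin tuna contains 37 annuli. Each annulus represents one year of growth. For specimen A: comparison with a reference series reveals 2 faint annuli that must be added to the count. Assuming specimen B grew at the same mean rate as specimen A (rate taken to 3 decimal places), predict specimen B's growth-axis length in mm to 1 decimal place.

Specimen A: after corrections the count is 30 + 2 = 32 annuli.
A: 9.1 mm over 32 years gives 9.1 / 32 ≈ 0.284 mm/year.
Length of B = 0.284 × 37 = 10.5 mm.

10.5 mm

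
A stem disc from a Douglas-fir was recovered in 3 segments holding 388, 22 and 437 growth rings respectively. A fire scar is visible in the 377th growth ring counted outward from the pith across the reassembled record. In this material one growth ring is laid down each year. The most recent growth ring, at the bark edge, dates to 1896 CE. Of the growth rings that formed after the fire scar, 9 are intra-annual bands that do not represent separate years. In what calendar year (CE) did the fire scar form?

Total growth rings = 388 + 22 + 437 = 847.
847 − 377 = 470 growth rings lie beyond the fire scar toward the bark edge.
Excluding 9 false growth rings: 470 − 9 = 461.
The growth ring at the bark edge is 1896 CE, so the fire scar dates to 1896 − 461 = 1435 CE.

1435 CE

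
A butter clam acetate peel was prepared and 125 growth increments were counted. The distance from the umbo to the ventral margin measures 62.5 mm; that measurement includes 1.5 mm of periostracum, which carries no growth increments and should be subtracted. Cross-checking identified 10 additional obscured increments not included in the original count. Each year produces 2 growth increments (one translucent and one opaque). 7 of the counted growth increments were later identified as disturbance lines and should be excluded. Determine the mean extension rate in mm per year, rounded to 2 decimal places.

0.95 mm per year

After corrections the count is 125 − 7 + 10 = 128 growth increments.
With 2 growth increments per year, 128 / 2 = 64 years.
Net length = 62.5 − 1.5 = 61.0 mm.
Extension rate ≈ 61.0 / 64 = 0.95 mm per year.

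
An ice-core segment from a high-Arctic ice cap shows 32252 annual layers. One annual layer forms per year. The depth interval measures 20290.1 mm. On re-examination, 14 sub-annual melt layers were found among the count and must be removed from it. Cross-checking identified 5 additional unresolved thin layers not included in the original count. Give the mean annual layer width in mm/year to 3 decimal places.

0.629 mm/year

Adjusted count: 32252 − 14 + 5 = 32243 annual layers.
Extension rate ≈ 20290.1 / 32243 = 0.629 mm/year.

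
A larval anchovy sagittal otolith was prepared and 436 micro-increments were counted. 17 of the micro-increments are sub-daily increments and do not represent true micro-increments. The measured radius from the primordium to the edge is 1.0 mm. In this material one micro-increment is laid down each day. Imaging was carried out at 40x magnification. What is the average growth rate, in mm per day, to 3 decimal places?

Adjusted count: 436 − 17 = 419 micro-increments.
1.0 mm over 419 days gives 1.0 / 419 ≈ 0.002 mm per day.

0.002 mm per day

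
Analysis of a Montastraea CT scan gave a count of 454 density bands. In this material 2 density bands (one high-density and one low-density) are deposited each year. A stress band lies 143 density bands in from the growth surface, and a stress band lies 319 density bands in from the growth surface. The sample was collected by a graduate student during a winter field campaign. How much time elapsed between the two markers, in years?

Separation: 319 − 143 = 176 density bands.
Dividing by 2 density bands per year: 176 / 2 = 88 years.

88 yr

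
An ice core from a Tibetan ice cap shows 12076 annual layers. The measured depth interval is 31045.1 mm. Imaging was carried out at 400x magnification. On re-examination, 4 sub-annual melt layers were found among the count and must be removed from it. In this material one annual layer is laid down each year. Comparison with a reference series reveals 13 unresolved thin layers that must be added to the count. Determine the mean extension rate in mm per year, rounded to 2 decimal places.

2.57 mm per year

True annual layer count = 12076 − 4 + 13 = 12085.
31045.1 mm over 12085 years gives 31045.1 / 12085 ≈ 2.57 mm per year.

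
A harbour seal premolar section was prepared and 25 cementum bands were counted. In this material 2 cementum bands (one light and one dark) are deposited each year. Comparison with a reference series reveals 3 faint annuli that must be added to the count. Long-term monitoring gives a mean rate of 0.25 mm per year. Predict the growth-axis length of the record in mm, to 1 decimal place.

True cementum band count = 25 + 3 = 28.
With 2 cementum bands per year, 28 / 2 = 14 years.
14 years at 0.25 mm/year gives 0.25 × 14 = 3.5 mm.

3.5 mm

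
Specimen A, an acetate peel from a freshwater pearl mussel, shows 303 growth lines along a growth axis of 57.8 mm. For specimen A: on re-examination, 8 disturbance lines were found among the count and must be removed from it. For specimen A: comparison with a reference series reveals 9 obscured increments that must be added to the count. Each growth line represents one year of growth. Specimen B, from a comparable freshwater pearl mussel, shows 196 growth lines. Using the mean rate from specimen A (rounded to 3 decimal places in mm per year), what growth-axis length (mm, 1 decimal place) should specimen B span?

37.2 mm

Specimen A: correcting the raw count gives 303 − 8 + 9 = 304 true growth lines.
A: Mean rate = 57.8 mm / 304 years ≈ 0.190 mm/yr.
Length of B = 0.190 × 196 = 37.2 mm.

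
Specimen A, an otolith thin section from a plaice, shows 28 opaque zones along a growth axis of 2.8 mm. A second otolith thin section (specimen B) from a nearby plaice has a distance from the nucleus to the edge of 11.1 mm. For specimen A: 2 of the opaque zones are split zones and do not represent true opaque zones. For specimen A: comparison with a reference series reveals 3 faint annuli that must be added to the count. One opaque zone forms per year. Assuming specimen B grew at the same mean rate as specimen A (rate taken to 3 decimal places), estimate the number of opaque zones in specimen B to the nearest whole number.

Specimen A: correcting the raw count gives 28 − 2 + 3 = 29 true opaque zones.
A: Mean rate = 2.8 mm / 29 years ≈ 0.097 mm per year.
For B, 11.1 / 0.097 = 114.43 years ≈ 114 opaque zones.

114 opaque zones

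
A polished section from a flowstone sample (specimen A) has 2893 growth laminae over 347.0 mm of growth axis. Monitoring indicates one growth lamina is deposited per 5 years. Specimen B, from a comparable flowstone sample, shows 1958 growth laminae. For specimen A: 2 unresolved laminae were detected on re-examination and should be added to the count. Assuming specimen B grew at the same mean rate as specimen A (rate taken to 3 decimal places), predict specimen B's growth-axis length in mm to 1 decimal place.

Specimen A: after corrections the count is 2893 + 2 = 2895 growth laminae.
Specimen A: at 5 years per growth lamina, 2895 × 5 = 14475 years.
A: Mean rate = 347.0 mm / 14475 years ≈ 0.024 mm per year.
Specimen B: at 5 years per growth lamina, 1958 × 5 = 9790 years. Length of B = 0.024 × 9790 = 235.0 mm.

235.0 mm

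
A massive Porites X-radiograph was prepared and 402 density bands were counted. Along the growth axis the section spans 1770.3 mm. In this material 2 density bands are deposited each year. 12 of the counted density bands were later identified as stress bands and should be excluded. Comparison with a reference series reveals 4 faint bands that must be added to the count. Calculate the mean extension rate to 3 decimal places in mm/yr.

After corrections the count is 402 − 12 + 4 = 394 density bands.
394 density bands at 2 per year is 394 / 2 = 197 years.
Extension rate ≈ 1770.3 / 197 = 8.986 mm/yr.

8.986 mm/yr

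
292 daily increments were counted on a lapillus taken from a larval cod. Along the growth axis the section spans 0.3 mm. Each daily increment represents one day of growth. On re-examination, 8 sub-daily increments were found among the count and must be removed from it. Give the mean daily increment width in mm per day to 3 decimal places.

Correcting the raw count gives 292 − 8 = 284 true daily increments.
0.3 mm over 284 days gives 0.3 / 284 ≈ 0.001 mm per day.

0.001 mm per day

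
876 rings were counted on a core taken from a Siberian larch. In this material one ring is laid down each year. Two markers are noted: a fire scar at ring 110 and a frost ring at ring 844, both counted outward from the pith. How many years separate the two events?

Separation: 844 − 110 = 734 rings.
At one ring per year, 734 years elapsed between them.

734 years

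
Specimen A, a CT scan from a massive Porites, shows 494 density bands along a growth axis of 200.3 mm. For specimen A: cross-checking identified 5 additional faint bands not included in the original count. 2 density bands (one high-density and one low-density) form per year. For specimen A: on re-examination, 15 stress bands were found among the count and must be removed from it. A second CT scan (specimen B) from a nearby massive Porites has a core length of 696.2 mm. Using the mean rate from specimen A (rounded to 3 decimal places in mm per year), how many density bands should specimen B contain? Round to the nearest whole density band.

1682 density bands

Specimen A: after corrections the count is 494 − 15 + 5 = 484 density bands.
Specimen A: dividing by 2 density bands per year: 484 / 2 = 242 years.
A: Mean rate = 200.3 mm / 242 years ≈ 0.828 mm/year.
Specimen B: 696.2 mm / 0.828 mm per year = 840.82 years; at 2 density bands per year that is 840.82 × 2 ≈ 1682 density bands.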